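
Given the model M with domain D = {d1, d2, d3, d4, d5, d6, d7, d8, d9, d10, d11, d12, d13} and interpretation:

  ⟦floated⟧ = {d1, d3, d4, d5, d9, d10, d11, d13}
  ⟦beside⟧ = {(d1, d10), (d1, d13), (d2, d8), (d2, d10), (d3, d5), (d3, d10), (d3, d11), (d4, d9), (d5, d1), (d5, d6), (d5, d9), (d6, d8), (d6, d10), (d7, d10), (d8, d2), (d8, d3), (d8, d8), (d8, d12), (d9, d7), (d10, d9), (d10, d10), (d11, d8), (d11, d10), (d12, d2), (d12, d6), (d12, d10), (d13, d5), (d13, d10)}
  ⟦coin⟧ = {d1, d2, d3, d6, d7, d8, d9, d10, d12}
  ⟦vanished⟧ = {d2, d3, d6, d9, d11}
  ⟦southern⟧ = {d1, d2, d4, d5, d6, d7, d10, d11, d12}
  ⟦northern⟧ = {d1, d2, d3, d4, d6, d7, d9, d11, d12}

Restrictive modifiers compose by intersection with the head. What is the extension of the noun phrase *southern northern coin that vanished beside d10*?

{d2, d6}

⟦that vanished⟧ = ⟦vanished⟧ = {d2, d3, d6, d9, d11}
⟦beside d10⟧ = {x : ⟨x, d10⟩ ∈ ⟦beside⟧} = {d1, d2, d3, d6, d7, d10, d11, d12, d13}
⟦coin⟧ = {d1, d2, d3, d6, d7, d8, d9, d10, d12}
… ∩ ⟦that vanished⟧ = {d1, d2, d3, d6, d7, d8, d9, d10, d12} ∩ {d2, d3, d6, d9, d11} = {d2, d3, d6, d9}
… ∩ ⟦beside d10⟧ = {d2, d3, d6, d9} ∩ {d1, d2, d3, d6, d7, d10, d11, d12, d13} = {d2, d3, d6}
… ∩ ⟦southern⟧ = {d2, d3, d6} ∩ {d1, d2, d4, d5, d6, d7, d10, d11, d12} = {d2, d6}
… ∩ ⟦northern⟧ = {d2, d6} ∩ {d1, d2, d3, d4, d6, d7, d9, d11, d12} = {d2, d6}
So ⟦southern northern coin that vanished beside d10⟧ = {d2, d6}.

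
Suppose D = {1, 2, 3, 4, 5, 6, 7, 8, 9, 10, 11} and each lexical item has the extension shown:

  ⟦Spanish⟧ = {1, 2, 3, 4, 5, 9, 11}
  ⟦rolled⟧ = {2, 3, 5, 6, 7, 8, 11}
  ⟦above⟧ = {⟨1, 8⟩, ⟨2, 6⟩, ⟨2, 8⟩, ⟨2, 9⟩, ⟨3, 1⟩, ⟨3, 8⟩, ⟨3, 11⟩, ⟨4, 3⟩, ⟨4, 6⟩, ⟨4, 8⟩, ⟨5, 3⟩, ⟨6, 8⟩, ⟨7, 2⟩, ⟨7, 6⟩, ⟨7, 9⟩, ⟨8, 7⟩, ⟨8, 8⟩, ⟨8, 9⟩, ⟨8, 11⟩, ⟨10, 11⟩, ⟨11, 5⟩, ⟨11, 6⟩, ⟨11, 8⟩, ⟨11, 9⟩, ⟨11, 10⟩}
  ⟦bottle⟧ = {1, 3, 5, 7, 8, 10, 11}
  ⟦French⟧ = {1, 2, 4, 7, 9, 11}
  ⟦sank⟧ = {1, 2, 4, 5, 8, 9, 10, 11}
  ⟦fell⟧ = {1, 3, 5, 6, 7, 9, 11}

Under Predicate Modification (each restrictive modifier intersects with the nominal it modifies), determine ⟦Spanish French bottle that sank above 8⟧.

⟦that sank⟧ = ⟦sank⟧ = {1, 2, 4, 5, 8, 9, 10, 11}
⟦above 8⟧ = {x : ⟨x, 8⟩ ∈ ⟦above⟧} = {1, 2, 3, 4, 6, 8, 11}
⟦bottle⟧ = {1, 3, 5, 7, 8, 10, 11}
… ∩ ⟦that sank⟧ = {1, 3, 5, 7, 8, 10, 11} ∩ {1, 2, 4, 5, 8, 9, 10, 11} = {1, 5, 8, 10, 11}
… ∩ ⟦above 8⟧ = {1, 5, 8, 10, 11} ∩ {1, 2, 3, 4, 6, 8, 11} = {1, 8, 11}
… ∩ ⟦Spanish⟧ = {1, 8, 11} ∩ {1, 2, 3, 4, 5, 9, 11} = {1, 11}
… ∩ ⟦French⟧ = {1, 11} ∩ {1, 2, 4, 7, 9, 11} = {1, 11}
So ⟦Spanish French bottle that sank above 8⟧ = {1, 11}.

{1, 11}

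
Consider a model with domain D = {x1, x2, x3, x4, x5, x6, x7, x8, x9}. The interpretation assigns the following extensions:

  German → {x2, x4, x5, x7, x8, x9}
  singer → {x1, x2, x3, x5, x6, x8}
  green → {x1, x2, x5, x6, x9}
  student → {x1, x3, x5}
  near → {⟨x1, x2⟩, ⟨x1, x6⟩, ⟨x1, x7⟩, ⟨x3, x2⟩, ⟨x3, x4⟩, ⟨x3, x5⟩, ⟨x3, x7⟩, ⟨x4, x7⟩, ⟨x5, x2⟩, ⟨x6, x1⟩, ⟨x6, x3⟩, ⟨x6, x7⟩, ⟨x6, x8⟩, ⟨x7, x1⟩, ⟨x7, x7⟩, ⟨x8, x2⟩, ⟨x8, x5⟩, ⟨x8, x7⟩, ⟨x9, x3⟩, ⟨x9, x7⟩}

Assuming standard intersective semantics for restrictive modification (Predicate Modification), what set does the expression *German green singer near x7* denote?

⟦near x7⟧ = {x : ⟨x, x7⟩ ∈ ⟦near⟧} = {x1, x3, x4, x6, x7, x8, x9}
⟦singer⟧ = {x1, x2, x3, x5, x6, x8}
… ∩ ⟦near x7⟧ = {x1, x2, x3, x5, x6, x8} ∩ {x1, x3, x4, x6, x7, x8, x9} = {x1, x3, x6, x8}
… ∩ ⟦German⟧ = {x1, x3, x6, x8} ∩ {x2, x4, x5, x7, x8, x9} = {x8}
… ∩ ⟦green⟧ = {x8} ∩ {x1, x2, x5, x6, x9} = ∅
So ⟦German green singer near x7⟧ = { }.

{ }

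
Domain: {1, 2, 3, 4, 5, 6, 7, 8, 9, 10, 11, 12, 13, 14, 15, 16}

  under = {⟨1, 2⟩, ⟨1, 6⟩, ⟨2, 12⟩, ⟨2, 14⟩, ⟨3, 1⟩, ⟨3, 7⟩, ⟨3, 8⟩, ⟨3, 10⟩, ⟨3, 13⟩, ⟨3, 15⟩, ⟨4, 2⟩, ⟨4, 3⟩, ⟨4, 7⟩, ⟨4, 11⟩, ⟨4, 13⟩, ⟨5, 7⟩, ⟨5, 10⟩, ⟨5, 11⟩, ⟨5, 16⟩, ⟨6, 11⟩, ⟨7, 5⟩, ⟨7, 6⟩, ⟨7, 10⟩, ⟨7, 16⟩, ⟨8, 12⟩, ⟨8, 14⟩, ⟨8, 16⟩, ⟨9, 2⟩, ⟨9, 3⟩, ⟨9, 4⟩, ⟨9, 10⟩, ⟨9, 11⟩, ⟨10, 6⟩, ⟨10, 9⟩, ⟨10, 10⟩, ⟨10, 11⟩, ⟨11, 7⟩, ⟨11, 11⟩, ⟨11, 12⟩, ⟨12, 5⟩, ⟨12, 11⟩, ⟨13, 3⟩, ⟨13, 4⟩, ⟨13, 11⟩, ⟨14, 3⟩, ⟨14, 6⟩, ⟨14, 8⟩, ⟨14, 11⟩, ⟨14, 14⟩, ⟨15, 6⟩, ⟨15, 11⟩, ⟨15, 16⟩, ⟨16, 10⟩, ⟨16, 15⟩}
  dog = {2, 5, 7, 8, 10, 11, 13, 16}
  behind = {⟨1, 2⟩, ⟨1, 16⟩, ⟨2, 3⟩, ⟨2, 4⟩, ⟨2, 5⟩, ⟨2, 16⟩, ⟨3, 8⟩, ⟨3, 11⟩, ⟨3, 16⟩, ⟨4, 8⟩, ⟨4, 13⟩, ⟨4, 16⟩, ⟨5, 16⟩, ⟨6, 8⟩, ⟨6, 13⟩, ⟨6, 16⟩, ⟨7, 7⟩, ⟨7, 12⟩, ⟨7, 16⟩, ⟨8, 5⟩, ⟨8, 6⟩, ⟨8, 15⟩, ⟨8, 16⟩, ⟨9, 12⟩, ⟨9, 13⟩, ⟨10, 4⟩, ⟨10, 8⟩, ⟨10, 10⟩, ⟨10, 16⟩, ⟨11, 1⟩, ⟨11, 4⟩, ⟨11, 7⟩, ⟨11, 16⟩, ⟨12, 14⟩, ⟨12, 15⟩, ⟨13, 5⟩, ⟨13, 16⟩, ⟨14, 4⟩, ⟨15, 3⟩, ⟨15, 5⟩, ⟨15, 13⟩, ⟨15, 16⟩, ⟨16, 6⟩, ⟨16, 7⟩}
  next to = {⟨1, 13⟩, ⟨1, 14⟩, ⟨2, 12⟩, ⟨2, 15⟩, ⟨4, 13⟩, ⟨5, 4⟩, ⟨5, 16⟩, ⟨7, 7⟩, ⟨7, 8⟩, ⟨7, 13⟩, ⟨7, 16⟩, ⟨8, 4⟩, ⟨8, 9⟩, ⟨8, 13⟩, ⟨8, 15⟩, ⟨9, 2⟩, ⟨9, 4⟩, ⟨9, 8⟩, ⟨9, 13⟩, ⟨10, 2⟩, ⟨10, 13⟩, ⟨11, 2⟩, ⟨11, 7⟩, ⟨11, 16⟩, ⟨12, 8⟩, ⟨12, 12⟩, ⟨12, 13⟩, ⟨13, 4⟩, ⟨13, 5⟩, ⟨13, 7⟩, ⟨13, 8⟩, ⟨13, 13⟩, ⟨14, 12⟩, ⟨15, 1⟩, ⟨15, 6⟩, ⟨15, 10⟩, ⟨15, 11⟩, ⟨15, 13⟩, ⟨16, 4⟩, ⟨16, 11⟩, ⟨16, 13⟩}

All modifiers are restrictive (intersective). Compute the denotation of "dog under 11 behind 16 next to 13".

{10, 13}

⟦under 11⟧ = {x : ⟨x, 11⟩ ∈ ⟦under⟧} = {4, 5, 6, 9, 10, 11, 12, 13, 14, 15}
⟦behind 16⟧ = {x : ⟨x, 16⟩ ∈ ⟦behind⟧} = {1, 2, 3, 4, 5, 6, 7, 8, 10, 11, 13, 15}
⟦next to 13⟧ = {x : ⟨x, 13⟩ ∈ ⟦next to⟧} = {1, 4, 7, 8, 9, 10, 12, 13, 15, 16}
⟦dog⟧ = {2, 5, 7, 8, 10, 11, 13, 16}
… ∩ ⟦under 11⟧ = {2, 5, 7, 8, 10, 11, 13, 16} ∩ {4, 5, 6, 9, 10, 11, 12, 13, 14, 15} = {5, 10, 11, 13}
… ∩ ⟦behind 16⟧ = {5, 10, 11, 13} ∩ {1, 2, 3, 4, 5, 6, 7, 8, 10, 11, 13, 15} = {5, 10, 11, 13}
… ∩ ⟦next to 13⟧ = {5, 10, 11, 13} ∩ {1, 4, 7, 8, 9, 10, 12, 13, 15, 16} = {10, 13}
So ⟦dog under 11 behind 16 next to 13⟧ = {10, 13}.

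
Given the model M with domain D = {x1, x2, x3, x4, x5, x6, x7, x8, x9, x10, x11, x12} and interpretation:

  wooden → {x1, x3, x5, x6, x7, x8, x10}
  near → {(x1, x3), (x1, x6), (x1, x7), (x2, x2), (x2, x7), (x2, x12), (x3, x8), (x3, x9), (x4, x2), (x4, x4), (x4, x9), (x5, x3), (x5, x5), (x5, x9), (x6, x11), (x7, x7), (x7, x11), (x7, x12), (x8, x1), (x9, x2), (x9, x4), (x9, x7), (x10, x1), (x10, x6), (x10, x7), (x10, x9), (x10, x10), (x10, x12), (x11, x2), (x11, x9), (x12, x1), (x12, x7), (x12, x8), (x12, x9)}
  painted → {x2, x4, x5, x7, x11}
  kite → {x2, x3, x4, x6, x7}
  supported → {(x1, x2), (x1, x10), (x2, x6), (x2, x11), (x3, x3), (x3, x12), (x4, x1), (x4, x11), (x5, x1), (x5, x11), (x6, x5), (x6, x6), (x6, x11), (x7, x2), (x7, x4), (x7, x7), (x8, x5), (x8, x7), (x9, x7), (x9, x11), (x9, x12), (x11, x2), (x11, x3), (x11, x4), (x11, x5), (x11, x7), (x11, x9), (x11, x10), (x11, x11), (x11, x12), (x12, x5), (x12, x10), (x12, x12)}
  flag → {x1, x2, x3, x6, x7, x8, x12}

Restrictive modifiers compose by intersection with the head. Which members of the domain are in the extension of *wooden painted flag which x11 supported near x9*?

⟦which x11 supported⟧ = {x : ⟨x11, x⟩ ∈ ⟦supported⟧} = {x2, x3, x4, x5, x7, x9, x10, x11, x12}
⟦near x9⟧ = {x : ⟨x, x9⟩ ∈ ⟦near⟧} = {x3, x4, x5, x10, x11, x12}
⟦flag⟧ = {x1, x2, x3, x6, x7, x8, x12}
… ∩ ⟦which x11 supported⟧ = {x1, x2, x3, x6, x7, x8, x12} ∩ {x2, x3, x4, x5, x7, x9, x10, x11, x12} = {x2, x3, x7, x12}
… ∩ ⟦near x9⟧ = {x2, x3, x7, x12} ∩ {x3, x4, x5, x10, x11, x12} = {x3, x12}
… ∩ ⟦wooden⟧ = {x3, x12} ∩ {x1, x3, x5, x6, x7, x8, x10} = {x3}
… ∩ ⟦painted⟧ = {x3} ∩ {x2, x4, x5, x7, x11} = ∅
So ⟦wooden painted flag which x11 supported near x9⟧ = { }.

{ }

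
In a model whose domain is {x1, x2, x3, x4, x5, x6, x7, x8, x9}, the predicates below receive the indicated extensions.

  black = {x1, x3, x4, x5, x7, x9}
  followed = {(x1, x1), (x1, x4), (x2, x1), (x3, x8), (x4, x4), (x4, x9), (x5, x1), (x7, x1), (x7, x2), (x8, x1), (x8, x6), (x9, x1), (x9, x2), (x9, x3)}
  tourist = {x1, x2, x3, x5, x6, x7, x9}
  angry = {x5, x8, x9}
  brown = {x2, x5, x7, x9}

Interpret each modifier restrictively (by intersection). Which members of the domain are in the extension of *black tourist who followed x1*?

⟦who followed x1⟧ = {x : ⟨x, x1⟩ ∈ ⟦followed⟧} = {x1, x2, x5, x7, x8, x9}
⟦tourist⟧ = {x1, x2, x3, x5, x6, x7, x9}
… ∩ ⟦who followed x1⟧ = {x1, x2, x3, x5, x6, x7, x9} ∩ {x1, x2, x5, x7, x8, x9} = {x1, x2, x5, x7, x9}
… ∩ ⟦black⟧ = {x1, x2, x5, x7, x9} ∩ {x1, x3, x4, x5, x7, x9} = {x1, x5, x7, x9}
So ⟦black tourist who followed x1⟧ = {x1, x5, x7, x9}.

{x1, x5, x7, x9}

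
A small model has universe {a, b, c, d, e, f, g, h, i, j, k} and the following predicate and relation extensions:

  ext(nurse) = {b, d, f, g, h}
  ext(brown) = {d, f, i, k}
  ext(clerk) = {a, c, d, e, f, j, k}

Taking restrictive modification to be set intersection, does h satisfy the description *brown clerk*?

⟦clerk⟧ = {a, c, d, e, f, j, k}
… ∩ ⟦brown⟧ = {a, c, d, e, f, j, k} ∩ {d, f, i, k} = {d, f, k}
⟦brown clerk⟧ = {d, f, k}; h ∉ this set.

no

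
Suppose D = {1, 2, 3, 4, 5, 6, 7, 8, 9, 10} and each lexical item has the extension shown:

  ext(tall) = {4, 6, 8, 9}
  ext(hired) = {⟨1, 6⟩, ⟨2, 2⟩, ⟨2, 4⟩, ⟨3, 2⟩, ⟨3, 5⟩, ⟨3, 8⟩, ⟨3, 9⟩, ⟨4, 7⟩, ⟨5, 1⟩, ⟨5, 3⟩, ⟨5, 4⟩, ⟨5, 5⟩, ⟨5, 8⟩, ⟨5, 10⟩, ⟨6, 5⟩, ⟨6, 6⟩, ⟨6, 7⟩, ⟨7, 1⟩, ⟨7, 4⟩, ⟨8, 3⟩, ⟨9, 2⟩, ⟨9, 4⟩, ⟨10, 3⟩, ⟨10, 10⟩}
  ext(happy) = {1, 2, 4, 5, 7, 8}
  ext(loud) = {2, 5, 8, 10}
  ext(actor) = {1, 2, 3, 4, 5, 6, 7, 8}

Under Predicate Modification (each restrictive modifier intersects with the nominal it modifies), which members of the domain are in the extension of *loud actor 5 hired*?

{5, 8}

⟦5 hired⟧ = {x : ⟨5, x⟩ ∈ ⟦hired⟧} = {1, 3, 4, 5, 8, 10}
⟦actor⟧ = {1, 2, 3, 4, 5, 6, 7, 8}
… ∩ ⟦5 hired⟧ = {1, 2, 3, 4, 5, 6, 7, 8} ∩ {1, 3, 4, 5, 8, 10} = {1, 3, 4, 5, 8}
… ∩ ⟦loud⟧ = {1, 3, 4, 5, 8} ∩ {2, 5, 8, 10} = {5, 8}
So ⟦loud actor 5 hired⟧ = {5, 8}.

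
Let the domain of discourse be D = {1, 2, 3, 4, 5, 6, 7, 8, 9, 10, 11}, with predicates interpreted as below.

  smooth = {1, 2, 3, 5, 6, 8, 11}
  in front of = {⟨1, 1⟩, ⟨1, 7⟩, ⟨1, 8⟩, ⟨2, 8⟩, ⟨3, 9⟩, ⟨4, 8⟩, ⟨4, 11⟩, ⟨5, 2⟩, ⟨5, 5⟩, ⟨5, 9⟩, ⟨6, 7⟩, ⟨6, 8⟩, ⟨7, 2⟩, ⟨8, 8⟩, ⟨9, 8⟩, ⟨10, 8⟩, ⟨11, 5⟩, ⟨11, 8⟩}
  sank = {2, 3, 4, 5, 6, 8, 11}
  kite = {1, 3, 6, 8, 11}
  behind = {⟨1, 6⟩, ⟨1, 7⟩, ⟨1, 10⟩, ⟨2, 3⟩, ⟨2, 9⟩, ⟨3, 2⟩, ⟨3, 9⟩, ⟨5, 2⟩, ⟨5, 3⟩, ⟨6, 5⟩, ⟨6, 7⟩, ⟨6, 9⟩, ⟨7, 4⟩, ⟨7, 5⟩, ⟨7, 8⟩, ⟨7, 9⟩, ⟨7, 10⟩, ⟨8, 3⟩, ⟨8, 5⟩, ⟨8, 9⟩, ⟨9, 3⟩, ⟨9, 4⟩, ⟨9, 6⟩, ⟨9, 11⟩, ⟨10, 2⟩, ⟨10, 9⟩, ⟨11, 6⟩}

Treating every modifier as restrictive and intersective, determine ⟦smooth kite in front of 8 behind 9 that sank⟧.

⟦in front of 8⟧ = {x : ⟨x, 8⟩ ∈ ⟦in front of⟧} = {1, 2, 4, 6, 8, 9, 10, 11}
⟦behind 9⟧ = {x : ⟨x, 9⟩ ∈ ⟦behind⟧} = {2, 3, 6, 7, 8, 10}
⟦that sank⟧ = ⟦sank⟧ = {2, 3, 4, 5, 6, 8, 11}
⟦kite⟧ = {1, 3, 6, 8, 11}
… ∩ ⟦in front of 8⟧ = {1, 3, 6, 8, 11} ∩ {1, 2, 4, 6, 8, 9, 10, 11} = {1, 6, 8, 11}
… ∩ ⟦behind 9⟧ = {1, 6, 8, 11} ∩ {2, 3, 6, 7, 8, 10} = {6, 8}
… ∩ ⟦that sank⟧ = {6, 8} ∩ {2, 3, 4, 5, 6, 8, 11} = {6, 8}
… ∩ ⟦smooth⟧ = {6, 8} ∩ {1, 2, 3, 5, 6, 8, 11} = {6, 8}
So ⟦smooth kite in front of 8 behind 9 that sank⟧ = {6, 8}.

{6, 8}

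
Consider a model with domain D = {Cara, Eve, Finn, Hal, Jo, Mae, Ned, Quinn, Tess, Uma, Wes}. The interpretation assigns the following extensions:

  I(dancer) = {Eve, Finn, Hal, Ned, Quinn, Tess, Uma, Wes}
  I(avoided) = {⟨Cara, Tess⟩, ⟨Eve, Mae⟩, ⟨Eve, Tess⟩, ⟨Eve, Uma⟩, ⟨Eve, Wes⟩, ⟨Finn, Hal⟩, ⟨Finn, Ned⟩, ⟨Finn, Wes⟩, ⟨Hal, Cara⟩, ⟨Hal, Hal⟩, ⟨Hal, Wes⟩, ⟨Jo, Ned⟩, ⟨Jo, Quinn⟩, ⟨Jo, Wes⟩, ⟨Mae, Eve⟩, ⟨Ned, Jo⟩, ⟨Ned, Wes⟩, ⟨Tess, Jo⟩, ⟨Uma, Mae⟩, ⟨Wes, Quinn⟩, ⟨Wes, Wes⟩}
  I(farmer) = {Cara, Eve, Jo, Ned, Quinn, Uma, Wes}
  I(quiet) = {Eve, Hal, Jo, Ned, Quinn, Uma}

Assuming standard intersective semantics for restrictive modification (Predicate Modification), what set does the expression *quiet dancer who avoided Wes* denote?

{Eve, Hal, Ned}

⟦who avoided Wes⟧ = {x : ⟨x, Wes⟩ ∈ ⟦avoided⟧} = {Eve, Finn, Hal, Jo, Ned, Wes}
⟦dancer⟧ = {Eve, Finn, Hal, Ned, Quinn, Tess, Uma, Wes}
… ∩ ⟦who avoided Wes⟧ = {Eve, Finn, Hal, Ned, Quinn, Tess, Uma, Wes} ∩ {Eve, Finn, Hal, Jo, Ned, Wes} = {Eve, Finn, Hal, Ned, Wes}
… ∩ ⟦quiet⟧ = {Eve, Finn, Hal, Ned, Wes} ∩ {Eve, Hal, Jo, Ned, Quinn, Uma} = {Eve, Hal, Ned}
So ⟦quiet dancer who avoided Wes⟧ = {Eve, Hal, Ned}.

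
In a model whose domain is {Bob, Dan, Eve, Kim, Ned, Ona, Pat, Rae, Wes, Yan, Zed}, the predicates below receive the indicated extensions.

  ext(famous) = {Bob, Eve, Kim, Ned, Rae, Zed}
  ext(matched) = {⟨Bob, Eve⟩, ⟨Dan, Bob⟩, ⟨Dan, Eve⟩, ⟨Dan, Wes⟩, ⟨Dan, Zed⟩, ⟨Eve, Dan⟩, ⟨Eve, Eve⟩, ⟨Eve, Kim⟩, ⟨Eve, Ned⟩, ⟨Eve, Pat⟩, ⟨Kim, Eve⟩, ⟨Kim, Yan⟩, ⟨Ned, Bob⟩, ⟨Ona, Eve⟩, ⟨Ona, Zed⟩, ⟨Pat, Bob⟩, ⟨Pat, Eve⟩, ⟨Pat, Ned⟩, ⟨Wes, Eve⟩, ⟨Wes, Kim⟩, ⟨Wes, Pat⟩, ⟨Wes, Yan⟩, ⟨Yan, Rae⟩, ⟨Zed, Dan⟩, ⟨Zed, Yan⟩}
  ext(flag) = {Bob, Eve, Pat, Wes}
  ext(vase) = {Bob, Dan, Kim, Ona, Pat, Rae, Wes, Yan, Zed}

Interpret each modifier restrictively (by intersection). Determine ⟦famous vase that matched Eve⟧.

{Bob, Kim}

⟦that matched Eve⟧ = {x : ⟨x, Eve⟩ ∈ ⟦matched⟧} = {Bob, Dan, Eve, Kim, Ona, Pat, Wes}
⟦vase⟧ = {Bob, Dan, Kim, Ona, Pat, Rae, Wes, Yan, Zed}
… ∩ ⟦that matched Eve⟧ = {Bob, Dan, Kim, Ona, Pat, Rae, Wes, Yan, Zed} ∩ {Bob, Dan, Eve, Kim, Ona, Pat, Wes} = {Bob, Dan, Kim, Ona, Pat, Wes}
… ∩ ⟦famous⟧ = {Bob, Dan, Kim, Ona, Pat, Wes} ∩ {Bob, Eve, Kim, Ned, Rae, Zed} = {Bob, Kim}
So ⟦famous vase that matched Eve⟧ = {Bob, Kim}.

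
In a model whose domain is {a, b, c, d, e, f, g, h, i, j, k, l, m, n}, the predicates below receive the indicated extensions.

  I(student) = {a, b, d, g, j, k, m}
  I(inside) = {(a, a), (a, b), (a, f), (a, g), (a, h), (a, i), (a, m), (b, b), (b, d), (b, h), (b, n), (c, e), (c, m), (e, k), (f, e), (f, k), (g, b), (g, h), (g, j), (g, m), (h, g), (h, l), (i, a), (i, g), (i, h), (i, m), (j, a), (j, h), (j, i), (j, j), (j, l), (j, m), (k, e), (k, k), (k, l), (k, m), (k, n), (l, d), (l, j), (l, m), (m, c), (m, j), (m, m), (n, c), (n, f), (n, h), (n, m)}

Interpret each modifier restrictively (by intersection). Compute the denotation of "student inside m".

{a, g, j, k, m}

⟦inside m⟧ = {x : ⟨x, m⟩ ∈ ⟦inside⟧} = {a, c, g, i, j, k, l, m, n}
⟦student⟧ = {a, b, d, g, j, k, m}
… ∩ ⟦inside m⟧ = {a, b, d, g, j, k, m} ∩ {a, c, g, i, j, k, l, m, n} = {a, g, j, k, m}
So ⟦student inside m⟧ = {a, g, j, k, m}.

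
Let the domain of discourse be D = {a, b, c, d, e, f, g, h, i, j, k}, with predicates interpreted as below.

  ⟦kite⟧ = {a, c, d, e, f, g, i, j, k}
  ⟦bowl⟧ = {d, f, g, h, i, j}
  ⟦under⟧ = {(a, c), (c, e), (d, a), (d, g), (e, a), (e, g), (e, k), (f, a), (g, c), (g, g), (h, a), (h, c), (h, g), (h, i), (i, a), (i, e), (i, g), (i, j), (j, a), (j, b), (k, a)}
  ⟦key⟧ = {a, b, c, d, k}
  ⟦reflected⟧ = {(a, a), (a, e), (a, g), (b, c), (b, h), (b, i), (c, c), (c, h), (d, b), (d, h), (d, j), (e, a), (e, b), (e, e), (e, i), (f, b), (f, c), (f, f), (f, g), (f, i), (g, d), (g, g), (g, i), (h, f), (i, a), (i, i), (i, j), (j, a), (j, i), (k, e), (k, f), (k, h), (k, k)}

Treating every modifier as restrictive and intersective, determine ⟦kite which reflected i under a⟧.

{e, f, i, j}

⟦which reflected i⟧ = {x : ⟨x, i⟩ ∈ ⟦reflected⟧} = {b, e, f, g, i, j}
⟦under a⟧ = {x : ⟨x, a⟩ ∈ ⟦under⟧} = {d, e, f, h, i, j, k}
⟦kite⟧ = {a, c, d, e, f, g, i, j, k}
… ∩ ⟦which reflected i⟧ = {a, c, d, e, f, g, i, j, k} ∩ {b, e, f, g, i, j} = {e, f, g, i, j}
… ∩ ⟦under a⟧ = {e, f, g, i, j} ∩ {d, e, f, h, i, j, k} = {e, f, i, j}
So ⟦kite which reflected i under a⟧ = {e, f, i, j}.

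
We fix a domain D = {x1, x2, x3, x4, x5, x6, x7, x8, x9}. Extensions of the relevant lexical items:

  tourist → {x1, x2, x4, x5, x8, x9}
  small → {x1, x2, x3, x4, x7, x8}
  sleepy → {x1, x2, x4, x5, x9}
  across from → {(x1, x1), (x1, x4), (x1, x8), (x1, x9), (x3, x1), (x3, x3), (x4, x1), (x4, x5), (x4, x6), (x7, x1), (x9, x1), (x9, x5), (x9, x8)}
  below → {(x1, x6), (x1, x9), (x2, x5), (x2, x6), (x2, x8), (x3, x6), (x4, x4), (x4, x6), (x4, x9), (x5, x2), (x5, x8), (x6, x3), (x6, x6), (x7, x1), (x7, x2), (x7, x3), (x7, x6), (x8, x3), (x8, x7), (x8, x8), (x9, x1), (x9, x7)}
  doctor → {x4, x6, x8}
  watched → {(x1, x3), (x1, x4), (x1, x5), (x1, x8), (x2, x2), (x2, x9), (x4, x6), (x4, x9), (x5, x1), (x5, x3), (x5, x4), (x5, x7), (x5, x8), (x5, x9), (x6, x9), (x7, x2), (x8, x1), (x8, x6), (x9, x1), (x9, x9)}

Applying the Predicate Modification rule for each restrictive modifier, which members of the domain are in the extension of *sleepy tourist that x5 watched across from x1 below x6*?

{x1, x4}

⟦that x5 watched⟧ = {x : ⟨x5, x⟩ ∈ ⟦watched⟧} = {x1, x3, x4, x7, x8, x9}
⟦across from x1⟧ = {x : ⟨x, x1⟩ ∈ ⟦across from⟧} = {x1, x3, x4, x7, x9}
⟦below x6⟧ = {x : ⟨x, x6⟩ ∈ ⟦below⟧} = {x1, x2, x3, x4, x6, x7}
⟦tourist⟧ = {x1, x2, x4, x5, x8, x9}
… ∩ ⟦that x5 watched⟧ = {x1, x2, x4, x5, x8, x9} ∩ {x1, x3, x4, x7, x8, x9} = {x1, x4, x8, x9}
… ∩ ⟦across from x1⟧ = {x1, x4, x8, x9} ∩ {x1, x3, x4, x7, x9} = {x1, x4, x9}
… ∩ ⟦below x6⟧ = {x1, x4, x9} ∩ {x1, x2, x3, x4, x6, x7} = {x1, x4}
… ∩ ⟦sleepy⟧ = {x1, x4} ∩ {x1, x2, x4, x5, x9} = {x1, x4}
So ⟦sleepy tourist that x5 watched across from x1 below x6⟧ = {x1, x4}.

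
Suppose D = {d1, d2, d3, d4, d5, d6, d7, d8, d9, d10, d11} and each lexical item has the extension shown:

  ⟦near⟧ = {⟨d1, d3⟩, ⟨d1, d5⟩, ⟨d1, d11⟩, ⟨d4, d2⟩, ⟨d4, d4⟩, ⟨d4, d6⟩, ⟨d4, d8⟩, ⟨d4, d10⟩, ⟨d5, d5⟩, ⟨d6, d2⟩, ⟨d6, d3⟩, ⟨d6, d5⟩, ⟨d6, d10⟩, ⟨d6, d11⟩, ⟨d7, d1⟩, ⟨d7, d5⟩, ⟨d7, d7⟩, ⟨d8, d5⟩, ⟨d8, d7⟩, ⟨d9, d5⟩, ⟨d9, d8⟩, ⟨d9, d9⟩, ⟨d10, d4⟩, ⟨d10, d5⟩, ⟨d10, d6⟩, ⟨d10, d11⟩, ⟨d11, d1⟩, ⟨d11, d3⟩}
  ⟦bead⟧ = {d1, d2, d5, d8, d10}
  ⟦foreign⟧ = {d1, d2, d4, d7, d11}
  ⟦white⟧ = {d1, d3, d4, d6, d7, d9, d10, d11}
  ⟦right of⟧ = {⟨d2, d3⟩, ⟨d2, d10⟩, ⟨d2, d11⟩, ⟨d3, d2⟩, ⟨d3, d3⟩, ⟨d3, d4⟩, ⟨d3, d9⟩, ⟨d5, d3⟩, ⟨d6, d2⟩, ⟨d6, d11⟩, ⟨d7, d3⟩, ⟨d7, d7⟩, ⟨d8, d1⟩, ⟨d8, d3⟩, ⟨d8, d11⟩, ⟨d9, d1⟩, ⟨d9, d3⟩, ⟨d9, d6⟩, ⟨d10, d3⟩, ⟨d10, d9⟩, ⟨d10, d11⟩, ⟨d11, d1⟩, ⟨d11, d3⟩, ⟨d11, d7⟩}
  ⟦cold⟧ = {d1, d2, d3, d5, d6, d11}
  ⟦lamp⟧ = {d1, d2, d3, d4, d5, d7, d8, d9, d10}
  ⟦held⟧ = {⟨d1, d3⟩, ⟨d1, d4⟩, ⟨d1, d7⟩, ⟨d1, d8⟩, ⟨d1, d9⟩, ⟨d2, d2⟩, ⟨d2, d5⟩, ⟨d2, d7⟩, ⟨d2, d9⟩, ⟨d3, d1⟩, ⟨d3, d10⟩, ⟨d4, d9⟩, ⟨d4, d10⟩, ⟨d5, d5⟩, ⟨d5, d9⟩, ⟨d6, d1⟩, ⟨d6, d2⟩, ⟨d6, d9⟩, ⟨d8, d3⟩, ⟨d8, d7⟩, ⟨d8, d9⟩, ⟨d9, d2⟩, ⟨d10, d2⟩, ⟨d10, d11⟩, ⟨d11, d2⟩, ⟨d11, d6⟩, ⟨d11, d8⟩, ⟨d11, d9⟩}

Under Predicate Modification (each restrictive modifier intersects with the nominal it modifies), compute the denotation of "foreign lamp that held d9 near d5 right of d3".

∅

⟦that held d9⟧ = {x : ⟨x, d9⟩ ∈ ⟦held⟧} = {d1, d2, d4, d5, d6, d8, d11}
⟦near d5⟧ = {x : ⟨x, d5⟩ ∈ ⟦near⟧} = {d1, d5, d6, d7, d8, d9, d10}
⟦right of d3⟧ = {x : ⟨x, d3⟩ ∈ ⟦right of⟧} = {d2, d3, d5, d7, d8, d9, d10, d11}
⟦lamp⟧ = {d1, d2, d3, d4, d5, d7, d8, d9, d10}
… ∩ ⟦that held d9⟧ = {d1, d2, d3, d4, d5, d7, d8, d9, d10} ∩ {d1, d2, d4, d5, d6, d8, d11} = {d1, d2, d4, d5, d8}
… ∩ ⟦near d5⟧ = {d1, d2, d4, d5, d8} ∩ {d1, d5, d6, d7, d8, d9, d10} = {d1, d5, d8}
… ∩ ⟦right of d3⟧ = {d1, d5, d8} ∩ {d2, d3, d5, d7, d8, d9, d10, d11} = {d5, d8}
… ∩ ⟦foreign⟧ = {d5, d8} ∩ {d1, d2, d4, d7, d11} = ∅
So ⟦foreign lamp that held d9 near d5 right of d3⟧ = ∅.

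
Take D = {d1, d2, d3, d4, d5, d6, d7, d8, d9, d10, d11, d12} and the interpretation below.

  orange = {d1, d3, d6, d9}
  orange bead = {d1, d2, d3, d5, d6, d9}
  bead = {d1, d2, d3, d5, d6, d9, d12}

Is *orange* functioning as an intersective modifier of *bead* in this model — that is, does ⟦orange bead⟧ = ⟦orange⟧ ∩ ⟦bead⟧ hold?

no

⟦orange⟧ ∩ ⟦bead⟧ = {d1, d3, d6, d9} ∩ {d1, d2, d3, d5, d6, d9, d12} = {d1, d3, d6, d9}
Observed ⟦orange bead⟧ = {d1, d2, d3, d5, d6, d9}.
These differ, so the modifier is not intersective in this model.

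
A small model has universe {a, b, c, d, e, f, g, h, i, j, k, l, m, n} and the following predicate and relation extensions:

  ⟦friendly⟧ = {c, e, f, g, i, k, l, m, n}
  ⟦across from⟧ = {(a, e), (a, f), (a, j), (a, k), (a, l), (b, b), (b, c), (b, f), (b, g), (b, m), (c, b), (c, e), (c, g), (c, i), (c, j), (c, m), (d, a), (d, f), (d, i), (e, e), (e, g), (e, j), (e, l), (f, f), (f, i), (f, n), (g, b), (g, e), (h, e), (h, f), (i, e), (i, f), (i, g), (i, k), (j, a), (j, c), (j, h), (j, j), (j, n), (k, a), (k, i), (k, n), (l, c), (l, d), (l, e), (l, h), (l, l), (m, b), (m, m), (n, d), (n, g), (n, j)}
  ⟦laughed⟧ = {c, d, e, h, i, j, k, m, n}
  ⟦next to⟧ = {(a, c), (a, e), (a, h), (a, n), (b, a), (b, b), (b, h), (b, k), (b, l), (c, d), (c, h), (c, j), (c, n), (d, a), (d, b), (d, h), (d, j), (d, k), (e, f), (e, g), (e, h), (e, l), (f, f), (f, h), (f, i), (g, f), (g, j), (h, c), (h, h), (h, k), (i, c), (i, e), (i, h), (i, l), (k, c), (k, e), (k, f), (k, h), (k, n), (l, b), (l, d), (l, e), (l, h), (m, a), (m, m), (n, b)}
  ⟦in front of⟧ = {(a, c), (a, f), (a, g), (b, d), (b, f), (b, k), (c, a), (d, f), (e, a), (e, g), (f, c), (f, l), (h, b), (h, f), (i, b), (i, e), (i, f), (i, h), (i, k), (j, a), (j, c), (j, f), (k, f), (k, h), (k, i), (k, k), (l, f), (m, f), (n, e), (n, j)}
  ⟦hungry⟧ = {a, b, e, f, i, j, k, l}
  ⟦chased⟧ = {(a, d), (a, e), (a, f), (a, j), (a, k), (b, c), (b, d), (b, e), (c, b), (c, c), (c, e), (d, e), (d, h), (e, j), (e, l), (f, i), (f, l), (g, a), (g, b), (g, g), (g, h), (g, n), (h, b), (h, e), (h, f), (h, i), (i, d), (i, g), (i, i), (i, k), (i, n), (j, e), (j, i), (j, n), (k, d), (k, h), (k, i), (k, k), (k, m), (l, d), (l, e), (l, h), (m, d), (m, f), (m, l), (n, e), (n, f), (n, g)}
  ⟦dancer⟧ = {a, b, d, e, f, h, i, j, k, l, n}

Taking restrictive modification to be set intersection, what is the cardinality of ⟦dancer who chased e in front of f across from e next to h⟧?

3

⟦who chased e⟧ = {x : ⟨x, e⟩ ∈ ⟦chased⟧} = {a, b, c, d, h, j, l, n}
⟦in front of f⟧ = {x : ⟨x, f⟩ ∈ ⟦in front of⟧} = {a, b, d, h, i, j, k, l, m}
⟦across from e⟧ = {x : ⟨x, e⟩ ∈ ⟦across from⟧} = {a, c, e, g, h, i, l}
⟦next to h⟧ = {x : ⟨x, h⟩ ∈ ⟦next to⟧} = {a, b, c, d, e, f, h, i, k, l}
⟦dancer⟧ = {a, b, d, e, f, h, i, j, k, l, n}
… ∩ ⟦who chased e⟧ = {a, b, d, e, f, h, i, j, k, l, n} ∩ {a, b, c, d, h, j, l, n} = {a, b, d, h, j, l, n}
… ∩ ⟦in front of f⟧ = {a, b, d, h, j, l, n} ∩ {a, b, d, h, i, j, k, l, m} = {a, b, d, h, j, l}
… ∩ ⟦across from e⟧ = {a, b, d, h, j, l} ∩ {a, c, e, g, h, i, l} = {a, h, l}
… ∩ ⟦next to h⟧ = {a, h, l} ∩ {a, b, c, d, e, f, h, i, k, l} = {a, h, l}
⟦dancer who chased e in front of f across from e next to h⟧ = {a, h, l}, so the cardinality is 3.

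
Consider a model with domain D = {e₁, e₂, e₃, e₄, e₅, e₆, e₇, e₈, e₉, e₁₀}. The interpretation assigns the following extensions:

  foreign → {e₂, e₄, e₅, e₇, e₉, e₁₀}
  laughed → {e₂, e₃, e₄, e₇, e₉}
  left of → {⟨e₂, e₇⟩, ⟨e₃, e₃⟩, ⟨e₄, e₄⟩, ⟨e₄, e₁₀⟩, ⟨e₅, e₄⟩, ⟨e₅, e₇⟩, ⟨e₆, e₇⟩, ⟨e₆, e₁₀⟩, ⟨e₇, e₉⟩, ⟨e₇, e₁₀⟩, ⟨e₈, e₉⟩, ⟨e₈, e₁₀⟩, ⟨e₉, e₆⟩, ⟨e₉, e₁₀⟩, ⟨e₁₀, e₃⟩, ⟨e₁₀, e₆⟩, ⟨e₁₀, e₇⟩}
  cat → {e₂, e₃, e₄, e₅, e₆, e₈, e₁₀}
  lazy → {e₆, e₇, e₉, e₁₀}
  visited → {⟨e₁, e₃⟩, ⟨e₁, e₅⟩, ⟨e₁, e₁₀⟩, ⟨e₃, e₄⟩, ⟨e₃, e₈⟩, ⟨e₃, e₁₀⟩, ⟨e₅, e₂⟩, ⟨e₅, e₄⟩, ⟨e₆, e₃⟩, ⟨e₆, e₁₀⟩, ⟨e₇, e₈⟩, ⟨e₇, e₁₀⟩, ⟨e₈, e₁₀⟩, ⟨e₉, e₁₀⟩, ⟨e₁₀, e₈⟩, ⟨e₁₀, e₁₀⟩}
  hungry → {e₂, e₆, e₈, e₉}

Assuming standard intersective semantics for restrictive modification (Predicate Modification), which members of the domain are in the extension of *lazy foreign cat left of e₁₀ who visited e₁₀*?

{ }

⟦left of e₁₀⟧ = {x : ⟨x, e₁₀⟩ ∈ ⟦left of⟧} = {e₄, e₆, e₇, e₈, e₉}
⟦who visited e₁₀⟧ = {x : ⟨x, e₁₀⟩ ∈ ⟦visited⟧} = {e₁, e₃, e₆, e₇, e₈, e₉, e₁₀}
⟦cat⟧ = {e₂, e₃, e₄, e₅, e₆, e₈, e₁₀}
… ∩ ⟦left of e₁₀⟧ = {e₂, e₃, e₄, e₅, e₆, e₈, e₁₀} ∩ {e₄, e₆, e₇, e₈, e₉} = {e₄, e₆, e₈}
… ∩ ⟦who visited e₁₀⟧ = {e₄, e₆, e₈} ∩ {e₁, e₃, e₆, e₇, e₈, e₉, e₁₀} = {e₆, e₈}
… ∩ ⟦lazy⟧ = {e₆, e₈} ∩ {e₆, e₇, e₉, e₁₀} = {e₆}
… ∩ ⟦foreign⟧ = {e₆} ∩ {e₂, e₄, e₅, e₇, e₉, e₁₀} = ∅
So ⟦lazy foreign cat left of e₁₀ who visited e₁₀⟧ = { }.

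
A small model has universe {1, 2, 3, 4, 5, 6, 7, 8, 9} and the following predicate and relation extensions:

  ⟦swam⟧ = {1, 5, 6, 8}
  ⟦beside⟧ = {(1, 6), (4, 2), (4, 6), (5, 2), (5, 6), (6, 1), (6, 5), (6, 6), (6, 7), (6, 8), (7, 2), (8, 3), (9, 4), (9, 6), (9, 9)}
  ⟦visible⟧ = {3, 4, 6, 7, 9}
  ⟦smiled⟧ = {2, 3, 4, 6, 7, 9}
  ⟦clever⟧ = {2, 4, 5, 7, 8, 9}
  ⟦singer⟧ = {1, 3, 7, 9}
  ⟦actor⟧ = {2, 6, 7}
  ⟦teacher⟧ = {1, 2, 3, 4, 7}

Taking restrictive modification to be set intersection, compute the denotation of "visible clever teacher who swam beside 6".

∅

⟦who swam⟧ = ⟦swam⟧ = {1, 5, 6, 8}
⟦beside 6⟧ = {x : ⟨x, 6⟩ ∈ ⟦beside⟧} = {1, 4, 5, 6, 9}
⟦teacher⟧ = {1, 2, 3, 4, 7}
… ∩ ⟦who swam⟧ = {1, 2, 3, 4, 7} ∩ {1, 5, 6, 8} = {1}
… ∩ ⟦beside 6⟧ = {1} ∩ {1, 4, 5, 6, 9} = {1}
… ∩ ⟦visible⟧ = {1} ∩ {3, 4, 6, 7, 9} = ∅
… ∩ ⟦clever⟧ = ∅ ∩ {2, 4, 5, 7, 8, 9} = ∅
So ⟦visible clever teacher who swam beside 6⟧ = ∅.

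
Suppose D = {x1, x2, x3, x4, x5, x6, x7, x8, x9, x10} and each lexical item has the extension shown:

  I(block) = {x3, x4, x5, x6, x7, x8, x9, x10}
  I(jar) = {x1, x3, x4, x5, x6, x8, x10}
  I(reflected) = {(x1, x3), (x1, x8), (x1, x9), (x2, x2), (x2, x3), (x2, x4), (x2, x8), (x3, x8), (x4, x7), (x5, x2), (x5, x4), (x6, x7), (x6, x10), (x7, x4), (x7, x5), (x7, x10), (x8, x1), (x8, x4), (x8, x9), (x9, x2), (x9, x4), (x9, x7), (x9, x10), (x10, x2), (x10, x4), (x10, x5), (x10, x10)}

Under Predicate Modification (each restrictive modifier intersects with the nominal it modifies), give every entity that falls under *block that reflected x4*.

{x5, x7, x8, x9, x10}

⟦that reflected x4⟧ = {x : ⟨x, x4⟩ ∈ ⟦reflected⟧} = {x2, x5, x7, x8, x9, x10}
⟦block⟧ = {x3, x4, x5, x6, x7, x8, x9, x10}
… ∩ ⟦that reflected x4⟧ = {x3, x4, x5, x6, x7, x8, x9, x10} ∩ {x2, x5, x7, x8, x9, x10} = {x5, x7, x8, x9, x10}
So ⟦block that reflected x4⟧ = {x5, x7, x8, x9, x10}.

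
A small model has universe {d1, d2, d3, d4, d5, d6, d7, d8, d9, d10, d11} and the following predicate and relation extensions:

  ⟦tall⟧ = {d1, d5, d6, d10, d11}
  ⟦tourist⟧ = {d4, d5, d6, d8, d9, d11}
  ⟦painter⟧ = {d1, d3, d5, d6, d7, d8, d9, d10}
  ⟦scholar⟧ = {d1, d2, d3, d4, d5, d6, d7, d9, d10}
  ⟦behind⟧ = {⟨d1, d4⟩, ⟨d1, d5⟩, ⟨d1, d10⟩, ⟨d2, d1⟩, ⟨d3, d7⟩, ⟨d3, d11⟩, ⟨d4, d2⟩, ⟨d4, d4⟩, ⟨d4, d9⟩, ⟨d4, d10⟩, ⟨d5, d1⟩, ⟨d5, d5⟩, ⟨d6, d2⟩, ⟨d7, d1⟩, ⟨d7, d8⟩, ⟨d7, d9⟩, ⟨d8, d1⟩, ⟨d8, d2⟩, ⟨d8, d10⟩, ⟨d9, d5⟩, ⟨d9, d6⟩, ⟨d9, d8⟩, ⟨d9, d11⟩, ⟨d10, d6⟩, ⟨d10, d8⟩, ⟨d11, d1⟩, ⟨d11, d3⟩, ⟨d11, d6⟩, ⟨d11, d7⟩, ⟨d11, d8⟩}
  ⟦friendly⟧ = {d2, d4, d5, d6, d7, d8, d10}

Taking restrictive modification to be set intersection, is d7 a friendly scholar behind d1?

⟦behind d1⟧ = {x : ⟨x, d1⟩ ∈ ⟦behind⟧} = {d2, d5, d7, d8, d11}
⟦scholar⟧ = {d1, d2, d3, d4, d5, d6, d7, d9, d10}
… ∩ ⟦behind d1⟧ = {d1, d2, d3, d4, d5, d6, d7, d9, d10} ∩ {d2, d5, d7, d8, d11} = {d2, d5, d7}
… ∩ ⟦friendly⟧ = {d2, d5, d7} ∩ {d2, d4, d5, d6, d7, d8, d10} = {d2, d5, d7}
⟦friendly scholar behind d1⟧ = {d2, d5, d7}; d7 ∈ this set.

yes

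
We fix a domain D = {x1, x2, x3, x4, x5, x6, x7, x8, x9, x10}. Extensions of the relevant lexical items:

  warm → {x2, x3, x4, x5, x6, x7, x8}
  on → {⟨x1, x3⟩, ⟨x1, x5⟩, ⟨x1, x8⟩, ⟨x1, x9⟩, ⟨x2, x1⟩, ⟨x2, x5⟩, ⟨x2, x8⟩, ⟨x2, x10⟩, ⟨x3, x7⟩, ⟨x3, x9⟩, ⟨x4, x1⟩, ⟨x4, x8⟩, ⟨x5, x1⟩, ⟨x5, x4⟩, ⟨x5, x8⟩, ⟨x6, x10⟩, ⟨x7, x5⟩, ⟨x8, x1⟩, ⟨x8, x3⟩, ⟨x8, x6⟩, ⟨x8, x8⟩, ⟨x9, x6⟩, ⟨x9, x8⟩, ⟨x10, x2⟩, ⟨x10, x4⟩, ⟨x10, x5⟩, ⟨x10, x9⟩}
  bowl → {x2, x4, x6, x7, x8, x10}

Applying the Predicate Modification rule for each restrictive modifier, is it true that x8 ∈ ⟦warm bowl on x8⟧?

yes

⟦on x8⟧ = {x : ⟨x, x8⟩ ∈ ⟦on⟧} = {x1, x2, x4, x5, x8, x9}
⟦bowl⟧ = {x2, x4, x6, x7, x8, x10}
… ∩ ⟦on x8⟧ = {x2, x4, x6, x7, x8, x10} ∩ {x1, x2, x4, x5, x8, x9} = {x2, x4, x8}
… ∩ ⟦warm⟧ = {x2, x4, x8} ∩ {x2, x3, x4, x5, x6, x7, x8} = {x2, x4, x8}
⟦warm bowl on x8⟧ = {x2, x4, x8}; x8 ∈ this set.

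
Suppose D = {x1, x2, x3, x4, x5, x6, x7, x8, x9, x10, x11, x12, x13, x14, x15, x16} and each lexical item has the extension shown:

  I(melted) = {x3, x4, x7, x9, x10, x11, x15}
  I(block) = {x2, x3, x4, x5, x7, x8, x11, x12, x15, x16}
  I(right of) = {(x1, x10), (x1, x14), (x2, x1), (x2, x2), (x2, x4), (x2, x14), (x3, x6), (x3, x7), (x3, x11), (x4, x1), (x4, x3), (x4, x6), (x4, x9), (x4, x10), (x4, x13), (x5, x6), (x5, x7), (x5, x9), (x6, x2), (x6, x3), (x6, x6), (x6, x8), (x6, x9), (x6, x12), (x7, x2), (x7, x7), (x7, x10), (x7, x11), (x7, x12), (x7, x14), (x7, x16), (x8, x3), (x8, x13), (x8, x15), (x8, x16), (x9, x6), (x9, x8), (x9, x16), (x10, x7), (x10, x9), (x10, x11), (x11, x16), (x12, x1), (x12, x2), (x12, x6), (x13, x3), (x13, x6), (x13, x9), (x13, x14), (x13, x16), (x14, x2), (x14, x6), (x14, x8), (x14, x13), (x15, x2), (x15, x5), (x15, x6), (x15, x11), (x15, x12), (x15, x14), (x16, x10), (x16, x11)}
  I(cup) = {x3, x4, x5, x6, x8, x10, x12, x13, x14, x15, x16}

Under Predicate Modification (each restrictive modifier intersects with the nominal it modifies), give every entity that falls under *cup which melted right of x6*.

⟦which melted⟧ = ⟦melted⟧ = {x3, x4, x7, x9, x10, x11, x15}
⟦right of x6⟧ = {x : ⟨x, x6⟩ ∈ ⟦right of⟧} = {x3, x4, x5, x6, x9, x12, x13, x14, x15}
⟦cup⟧ = {x3, x4, x5, x6, x8, x10, x12, x13, x14, x15, x16}
… ∩ ⟦which melted⟧ = {x3, x4, x5, x6, x8, x10, x12, x13, x14, x15, x16} ∩ {x3, x4, x7, x9, x10, x11, x15} = {x3, x4, x10, x15}
… ∩ ⟦right of x6⟧ = {x3, x4, x10, x15} ∩ {x3, x4, x5, x6, x9, x12, x13, x14, x15} = {x3, x4, x15}
So ⟦cup which melted right of x6⟧ = {x3, x4, x15}.

{x3, x4, x15}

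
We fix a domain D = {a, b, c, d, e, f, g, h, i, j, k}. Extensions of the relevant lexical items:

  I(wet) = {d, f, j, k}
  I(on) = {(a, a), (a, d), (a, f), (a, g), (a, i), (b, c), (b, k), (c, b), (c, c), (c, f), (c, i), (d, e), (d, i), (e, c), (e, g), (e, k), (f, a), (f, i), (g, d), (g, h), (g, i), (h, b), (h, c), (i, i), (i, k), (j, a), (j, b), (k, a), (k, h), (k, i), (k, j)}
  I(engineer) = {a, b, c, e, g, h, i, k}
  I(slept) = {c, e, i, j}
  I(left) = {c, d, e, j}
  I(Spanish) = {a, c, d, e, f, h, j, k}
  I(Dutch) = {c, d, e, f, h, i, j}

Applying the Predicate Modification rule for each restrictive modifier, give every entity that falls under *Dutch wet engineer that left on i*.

⟦that left⟧ = ⟦left⟧ = {c, d, e, j}
⟦on i⟧ = {x : ⟨x, i⟩ ∈ ⟦on⟧} = {a, c, d, f, g, i, k}
⟦engineer⟧ = {a, b, c, e, g, h, i, k}
… ∩ ⟦that left⟧ = {a, b, c, e, g, h, i, k} ∩ {c, d, e, j} = {c, e}
… ∩ ⟦on i⟧ = {c, e} ∩ {a, c, d, f, g, i, k} = {c}
… ∩ ⟦Dutch⟧ = {c} ∩ {c, d, e, f, h, i, j} = {c}
… ∩ ⟦wet⟧ = {c} ∩ {d, f, j, k} = ∅
So ⟦Dutch wet engineer that left on i⟧ = {}.

{}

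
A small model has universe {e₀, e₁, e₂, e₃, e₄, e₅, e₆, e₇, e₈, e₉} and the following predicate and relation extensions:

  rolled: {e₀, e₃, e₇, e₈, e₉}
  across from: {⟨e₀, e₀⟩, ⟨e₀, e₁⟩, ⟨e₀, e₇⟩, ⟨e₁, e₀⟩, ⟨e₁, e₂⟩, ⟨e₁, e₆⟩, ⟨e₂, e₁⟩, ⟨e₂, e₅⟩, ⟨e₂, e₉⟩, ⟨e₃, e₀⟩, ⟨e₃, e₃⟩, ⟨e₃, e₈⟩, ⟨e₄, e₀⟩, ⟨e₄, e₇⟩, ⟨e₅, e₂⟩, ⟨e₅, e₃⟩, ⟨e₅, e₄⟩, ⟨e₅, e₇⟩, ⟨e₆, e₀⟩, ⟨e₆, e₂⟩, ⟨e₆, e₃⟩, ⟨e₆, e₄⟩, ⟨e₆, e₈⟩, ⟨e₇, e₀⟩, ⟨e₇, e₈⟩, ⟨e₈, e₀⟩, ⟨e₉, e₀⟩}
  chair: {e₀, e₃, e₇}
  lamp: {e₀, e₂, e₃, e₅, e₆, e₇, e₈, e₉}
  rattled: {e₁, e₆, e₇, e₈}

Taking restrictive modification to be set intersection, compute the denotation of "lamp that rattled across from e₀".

{e₆, e₇, e₈}

⟦that rattled⟧ = ⟦rattled⟧ = {e₁, e₆, e₇, e₈}
⟦across from e₀⟧ = {x : ⟨x, e₀⟩ ∈ ⟦across from⟧} = {e₀, e₁, e₃, e₄, e₆, e₇, e₈, e₉}
⟦lamp⟧ = {e₀, e₂, e₃, e₅, e₆, e₇, e₈, e₉}
… ∩ ⟦that rattled⟧ = {e₀, e₂, e₃, e₅, e₆, e₇, e₈, e₉} ∩ {e₁, e₆, e₇, e₈} = {e₆, e₇, e₈}
… ∩ ⟦across from e₀⟧ = {e₆, e₇, e₈} ∩ {e₀, e₁, e₃, e₄, e₆, e₇, e₈, e₉} = {e₆, e₇, e₈}
So ⟦lamp that rattled across from e₀⟧ = {e₆, e₇, e₈}.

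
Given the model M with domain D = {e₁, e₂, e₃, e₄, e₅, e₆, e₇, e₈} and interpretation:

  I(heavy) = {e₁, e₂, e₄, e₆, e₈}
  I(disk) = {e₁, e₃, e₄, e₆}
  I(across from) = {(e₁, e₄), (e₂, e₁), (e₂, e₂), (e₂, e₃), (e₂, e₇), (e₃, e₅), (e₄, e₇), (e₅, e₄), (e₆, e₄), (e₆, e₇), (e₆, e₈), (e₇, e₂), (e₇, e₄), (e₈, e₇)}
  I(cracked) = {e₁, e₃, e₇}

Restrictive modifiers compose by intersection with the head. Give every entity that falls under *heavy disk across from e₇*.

{e₄, e₆}

⟦across from e₇⟧ = {x : ⟨x, e₇⟩ ∈ ⟦across from⟧} = {e₂, e₄, e₆, e₈}
⟦disk⟧ = {e₁, e₃, e₄, e₆}
… ∩ ⟦across from e₇⟧ = {e₁, e₃, e₄, e₆} ∩ {e₂, e₄, e₆, e₈} = {e₄, e₆}
… ∩ ⟦heavy⟧ = {e₄, e₆} ∩ {e₁, e₂, e₄, e₆, e₈} = {e₄, e₆}
So ⟦heavy disk across from e₇⟧ = {e₄, e₆}.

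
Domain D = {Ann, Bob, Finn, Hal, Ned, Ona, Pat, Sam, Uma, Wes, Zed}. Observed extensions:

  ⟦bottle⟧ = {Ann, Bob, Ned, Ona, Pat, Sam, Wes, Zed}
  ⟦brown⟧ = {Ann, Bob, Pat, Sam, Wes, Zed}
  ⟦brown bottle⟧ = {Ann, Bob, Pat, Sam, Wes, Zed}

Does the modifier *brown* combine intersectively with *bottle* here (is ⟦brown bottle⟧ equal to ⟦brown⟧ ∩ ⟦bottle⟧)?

⟦brown⟧ ∩ ⟦bottle⟧ = {Ann, Bob, Pat, Sam, Wes, Zed} ∩ {Ann, Bob, Ned, Ona, Pat, Sam, Wes, Zed} = {Ann, Bob, Pat, Sam, Wes, Zed}
Observed ⟦brown bottle⟧ = {Ann, Bob, Pat, Sam, Wes, Zed}.
These coincide, so the modifier is intersective here.

yes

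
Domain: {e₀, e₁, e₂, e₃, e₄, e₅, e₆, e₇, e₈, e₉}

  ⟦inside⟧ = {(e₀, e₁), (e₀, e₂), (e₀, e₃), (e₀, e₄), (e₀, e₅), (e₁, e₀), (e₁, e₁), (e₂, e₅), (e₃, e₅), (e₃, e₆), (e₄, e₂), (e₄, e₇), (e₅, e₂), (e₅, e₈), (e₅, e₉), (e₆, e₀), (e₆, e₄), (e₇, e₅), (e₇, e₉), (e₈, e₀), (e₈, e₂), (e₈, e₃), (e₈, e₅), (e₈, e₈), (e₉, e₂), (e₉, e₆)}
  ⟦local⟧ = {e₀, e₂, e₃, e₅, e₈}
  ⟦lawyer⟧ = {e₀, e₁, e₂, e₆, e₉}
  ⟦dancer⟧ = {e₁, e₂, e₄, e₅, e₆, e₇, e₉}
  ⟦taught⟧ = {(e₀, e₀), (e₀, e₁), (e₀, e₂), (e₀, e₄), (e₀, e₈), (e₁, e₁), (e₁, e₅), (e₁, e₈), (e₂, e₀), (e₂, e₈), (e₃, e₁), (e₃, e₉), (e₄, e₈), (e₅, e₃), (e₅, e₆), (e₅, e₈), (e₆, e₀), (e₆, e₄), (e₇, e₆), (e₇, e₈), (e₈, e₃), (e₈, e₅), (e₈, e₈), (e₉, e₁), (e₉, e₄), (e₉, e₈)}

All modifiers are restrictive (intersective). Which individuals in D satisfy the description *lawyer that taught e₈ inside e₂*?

{e₀, e₉}

⟦that taught e₈⟧ = {x : ⟨x, e₈⟩ ∈ ⟦taught⟧} = {e₀, e₁, e₂, e₄, e₅, e₇, e₈, e₉}
⟦inside e₂⟧ = {x : ⟨x, e₂⟩ ∈ ⟦inside⟧} = {e₀, e₄, e₅, e₈, e₉}
⟦lawyer⟧ = {e₀, e₁, e₂, e₆, e₉}
… ∩ ⟦that taught e₈⟧ = {e₀, e₁, e₂, e₆, e₉} ∩ {e₀, e₁, e₂, e₄, e₅, e₇, e₈, e₉} = {e₀, e₁, e₂, e₉}
… ∩ ⟦inside e₂⟧ = {e₀, e₁, e₂, e₉} ∩ {e₀, e₄, e₅, e₈, e₉} = {e₀, e₉}
So ⟦lawyer that taught e₈ inside e₂⟧ = {e₀, e₉}.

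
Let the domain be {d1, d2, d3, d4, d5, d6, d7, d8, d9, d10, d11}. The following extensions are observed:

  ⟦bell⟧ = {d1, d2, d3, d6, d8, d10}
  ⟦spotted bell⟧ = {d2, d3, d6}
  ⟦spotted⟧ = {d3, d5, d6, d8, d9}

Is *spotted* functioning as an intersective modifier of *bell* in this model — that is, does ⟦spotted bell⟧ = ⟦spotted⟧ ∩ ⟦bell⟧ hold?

no

⟦spotted⟧ ∩ ⟦bell⟧ = {d3, d5, d6, d8, d9} ∩ {d1, d2, d3, d6, d8, d10} = {d3, d6, d8}
Observed ⟦spotted bell⟧ = {d2, d3, d6}.
These differ, so the modifier is not intersective in this model.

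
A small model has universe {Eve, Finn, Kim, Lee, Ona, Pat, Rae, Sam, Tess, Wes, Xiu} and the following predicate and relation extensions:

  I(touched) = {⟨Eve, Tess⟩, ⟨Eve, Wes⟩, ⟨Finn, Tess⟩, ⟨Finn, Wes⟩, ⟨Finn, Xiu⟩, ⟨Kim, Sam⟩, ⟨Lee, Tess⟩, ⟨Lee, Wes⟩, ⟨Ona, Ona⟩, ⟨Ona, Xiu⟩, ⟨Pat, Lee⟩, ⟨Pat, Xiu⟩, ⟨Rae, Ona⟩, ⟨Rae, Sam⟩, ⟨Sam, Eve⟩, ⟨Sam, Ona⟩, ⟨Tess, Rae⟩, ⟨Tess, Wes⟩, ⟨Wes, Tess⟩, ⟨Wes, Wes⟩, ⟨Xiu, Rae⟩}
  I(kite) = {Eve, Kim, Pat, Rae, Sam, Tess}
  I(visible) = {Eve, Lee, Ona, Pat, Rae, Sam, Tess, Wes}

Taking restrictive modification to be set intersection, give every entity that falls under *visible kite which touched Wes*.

⟦which touched Wes⟧ = {x : ⟨x, Wes⟩ ∈ ⟦touched⟧} = {Eve, Finn, Lee, Tess, Wes}
⟦kite⟧ = {Eve, Kim, Pat, Rae, Sam, Tess}
… ∩ ⟦which touched Wes⟧ = {Eve, Kim, Pat, Rae, Sam, Tess} ∩ {Eve, Finn, Lee, Tess, Wes} = {Eve, Tess}
… ∩ ⟦visible⟧ = {Eve, Tess} ∩ {Eve, Lee, Ona, Pat, Rae, Sam, Tess, Wes} = {Eve, Tess}
So ⟦visible kite which touched Wes⟧ = {Eve, Tess}.

{Eve, Tess}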